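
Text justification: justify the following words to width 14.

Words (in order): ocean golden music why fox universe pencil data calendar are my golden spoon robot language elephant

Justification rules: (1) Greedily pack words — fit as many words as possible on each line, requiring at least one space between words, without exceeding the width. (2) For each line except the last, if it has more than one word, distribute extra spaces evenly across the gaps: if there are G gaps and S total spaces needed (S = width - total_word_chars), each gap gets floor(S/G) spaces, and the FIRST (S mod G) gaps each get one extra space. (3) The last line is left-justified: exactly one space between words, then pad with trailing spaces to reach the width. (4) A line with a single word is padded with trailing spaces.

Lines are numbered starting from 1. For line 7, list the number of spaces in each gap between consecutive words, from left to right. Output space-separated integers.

Line 1: ['ocean', 'golden'] (min_width=12, slack=2)
Line 2: ['music', 'why', 'fox'] (min_width=13, slack=1)
Line 3: ['universe'] (min_width=8, slack=6)
Line 4: ['pencil', 'data'] (min_width=11, slack=3)
Line 5: ['calendar', 'are'] (min_width=12, slack=2)
Line 6: ['my', 'golden'] (min_width=9, slack=5)
Line 7: ['spoon', 'robot'] (min_width=11, slack=3)
Line 8: ['language'] (min_width=8, slack=6)
Line 9: ['elephant'] (min_width=8, slack=6)

Answer: 4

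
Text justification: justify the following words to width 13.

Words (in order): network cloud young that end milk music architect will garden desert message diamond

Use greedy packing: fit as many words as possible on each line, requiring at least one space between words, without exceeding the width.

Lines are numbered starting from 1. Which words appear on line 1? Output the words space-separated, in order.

Line 1: ['network', 'cloud'] (min_width=13, slack=0)
Line 2: ['young', 'that'] (min_width=10, slack=3)
Line 3: ['end', 'milk'] (min_width=8, slack=5)
Line 4: ['music'] (min_width=5, slack=8)
Line 5: ['architect'] (min_width=9, slack=4)
Line 6: ['will', 'garden'] (min_width=11, slack=2)
Line 7: ['desert'] (min_width=6, slack=7)
Line 8: ['message'] (min_width=7, slack=6)
Line 9: ['diamond'] (min_width=7, slack=6)

Answer: network cloud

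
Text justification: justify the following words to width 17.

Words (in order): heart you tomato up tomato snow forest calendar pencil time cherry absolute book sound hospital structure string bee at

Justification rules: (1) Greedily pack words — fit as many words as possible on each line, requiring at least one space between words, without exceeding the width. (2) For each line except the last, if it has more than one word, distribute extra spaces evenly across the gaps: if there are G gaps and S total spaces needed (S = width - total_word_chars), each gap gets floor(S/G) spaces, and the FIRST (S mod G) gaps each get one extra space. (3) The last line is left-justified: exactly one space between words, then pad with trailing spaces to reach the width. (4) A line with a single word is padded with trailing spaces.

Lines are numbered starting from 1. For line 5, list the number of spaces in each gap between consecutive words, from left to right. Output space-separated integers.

Answer: 3

Derivation:
Line 1: ['heart', 'you', 'tomato'] (min_width=16, slack=1)
Line 2: ['up', 'tomato', 'snow'] (min_width=14, slack=3)
Line 3: ['forest', 'calendar'] (min_width=15, slack=2)
Line 4: ['pencil', 'time'] (min_width=11, slack=6)
Line 5: ['cherry', 'absolute'] (min_width=15, slack=2)
Line 6: ['book', 'sound'] (min_width=10, slack=7)
Line 7: ['hospital'] (min_width=8, slack=9)
Line 8: ['structure', 'string'] (min_width=16, slack=1)
Line 9: ['bee', 'at'] (min_width=6, slack=11)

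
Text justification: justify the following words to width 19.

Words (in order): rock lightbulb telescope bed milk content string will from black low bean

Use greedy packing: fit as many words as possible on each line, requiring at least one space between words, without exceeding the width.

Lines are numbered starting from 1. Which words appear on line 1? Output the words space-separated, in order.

Answer: rock lightbulb

Derivation:
Line 1: ['rock', 'lightbulb'] (min_width=14, slack=5)
Line 2: ['telescope', 'bed', 'milk'] (min_width=18, slack=1)
Line 3: ['content', 'string', 'will'] (min_width=19, slack=0)
Line 4: ['from', 'black', 'low', 'bean'] (min_width=19, slack=0)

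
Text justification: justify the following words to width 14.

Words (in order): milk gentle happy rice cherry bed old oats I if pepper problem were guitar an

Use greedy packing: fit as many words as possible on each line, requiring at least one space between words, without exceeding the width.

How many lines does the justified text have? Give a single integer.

Line 1: ['milk', 'gentle'] (min_width=11, slack=3)
Line 2: ['happy', 'rice'] (min_width=10, slack=4)
Line 3: ['cherry', 'bed', 'old'] (min_width=14, slack=0)
Line 4: ['oats', 'I', 'if'] (min_width=9, slack=5)
Line 5: ['pepper', 'problem'] (min_width=14, slack=0)
Line 6: ['were', 'guitar', 'an'] (min_width=14, slack=0)
Total lines: 6

Answer: 6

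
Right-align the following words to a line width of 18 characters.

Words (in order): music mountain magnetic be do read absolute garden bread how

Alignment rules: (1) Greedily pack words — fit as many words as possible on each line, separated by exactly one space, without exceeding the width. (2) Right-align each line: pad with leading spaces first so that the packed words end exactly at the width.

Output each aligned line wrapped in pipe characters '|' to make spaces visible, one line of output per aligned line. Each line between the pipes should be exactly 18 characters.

Line 1: ['music', 'mountain'] (min_width=14, slack=4)
Line 2: ['magnetic', 'be', 'do'] (min_width=14, slack=4)
Line 3: ['read', 'absolute'] (min_width=13, slack=5)
Line 4: ['garden', 'bread', 'how'] (min_width=16, slack=2)

Answer: |    music mountain|
|    magnetic be do|
|     read absolute|
|  garden bread how|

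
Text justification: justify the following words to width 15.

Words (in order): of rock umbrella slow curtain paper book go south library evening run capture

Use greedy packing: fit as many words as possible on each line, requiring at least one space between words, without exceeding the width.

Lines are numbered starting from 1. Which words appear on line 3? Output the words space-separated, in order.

Line 1: ['of', 'rock'] (min_width=7, slack=8)
Line 2: ['umbrella', 'slow'] (min_width=13, slack=2)
Line 3: ['curtain', 'paper'] (min_width=13, slack=2)
Line 4: ['book', 'go', 'south'] (min_width=13, slack=2)
Line 5: ['library', 'evening'] (min_width=15, slack=0)
Line 6: ['run', 'capture'] (min_width=11, slack=4)

Answer: curtain paper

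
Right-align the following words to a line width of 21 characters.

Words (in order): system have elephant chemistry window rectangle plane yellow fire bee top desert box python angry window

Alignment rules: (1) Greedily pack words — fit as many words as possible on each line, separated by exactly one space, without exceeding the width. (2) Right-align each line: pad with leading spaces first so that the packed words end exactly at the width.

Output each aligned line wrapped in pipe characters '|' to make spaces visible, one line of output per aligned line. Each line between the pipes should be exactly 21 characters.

Line 1: ['system', 'have', 'elephant'] (min_width=20, slack=1)
Line 2: ['chemistry', 'window'] (min_width=16, slack=5)
Line 3: ['rectangle', 'plane'] (min_width=15, slack=6)
Line 4: ['yellow', 'fire', 'bee', 'top'] (min_width=19, slack=2)
Line 5: ['desert', 'box', 'python'] (min_width=17, slack=4)
Line 6: ['angry', 'window'] (min_width=12, slack=9)

Answer: | system have elephant|
|     chemistry window|
|      rectangle plane|
|  yellow fire bee top|
|    desert box python|
|         angry window|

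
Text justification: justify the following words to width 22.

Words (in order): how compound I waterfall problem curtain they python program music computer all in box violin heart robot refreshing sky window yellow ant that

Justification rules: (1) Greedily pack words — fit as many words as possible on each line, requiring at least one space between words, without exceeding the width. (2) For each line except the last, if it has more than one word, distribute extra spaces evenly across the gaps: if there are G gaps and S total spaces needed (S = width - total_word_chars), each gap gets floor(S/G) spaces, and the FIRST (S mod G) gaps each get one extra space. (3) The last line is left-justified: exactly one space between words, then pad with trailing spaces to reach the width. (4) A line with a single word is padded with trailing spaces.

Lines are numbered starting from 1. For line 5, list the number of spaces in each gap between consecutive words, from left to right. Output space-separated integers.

Answer: 3 3 2

Derivation:
Line 1: ['how', 'compound', 'I'] (min_width=14, slack=8)
Line 2: ['waterfall', 'problem'] (min_width=17, slack=5)
Line 3: ['curtain', 'they', 'python'] (min_width=19, slack=3)
Line 4: ['program', 'music', 'computer'] (min_width=22, slack=0)
Line 5: ['all', 'in', 'box', 'violin'] (min_width=17, slack=5)
Line 6: ['heart', 'robot', 'refreshing'] (min_width=22, slack=0)
Line 7: ['sky', 'window', 'yellow', 'ant'] (min_width=21, slack=1)
Line 8: ['that'] (min_width=4, slack=18)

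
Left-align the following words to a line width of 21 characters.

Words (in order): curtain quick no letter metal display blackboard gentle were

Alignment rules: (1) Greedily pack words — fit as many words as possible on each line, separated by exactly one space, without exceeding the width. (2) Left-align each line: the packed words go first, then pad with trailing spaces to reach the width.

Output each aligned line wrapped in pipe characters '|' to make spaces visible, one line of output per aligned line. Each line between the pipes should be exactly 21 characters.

Line 1: ['curtain', 'quick', 'no'] (min_width=16, slack=5)
Line 2: ['letter', 'metal', 'display'] (min_width=20, slack=1)
Line 3: ['blackboard', 'gentle'] (min_width=17, slack=4)
Line 4: ['were'] (min_width=4, slack=17)

Answer: |curtain quick no     |
|letter metal display |
|blackboard gentle    |
|were                 |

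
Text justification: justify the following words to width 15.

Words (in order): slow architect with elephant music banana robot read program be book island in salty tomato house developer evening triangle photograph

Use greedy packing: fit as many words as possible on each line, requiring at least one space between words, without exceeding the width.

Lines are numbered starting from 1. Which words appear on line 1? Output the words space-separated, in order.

Answer: slow architect

Derivation:
Line 1: ['slow', 'architect'] (min_width=14, slack=1)
Line 2: ['with', 'elephant'] (min_width=13, slack=2)
Line 3: ['music', 'banana'] (min_width=12, slack=3)
Line 4: ['robot', 'read'] (min_width=10, slack=5)
Line 5: ['program', 'be', 'book'] (min_width=15, slack=0)
Line 6: ['island', 'in', 'salty'] (min_width=15, slack=0)
Line 7: ['tomato', 'house'] (min_width=12, slack=3)
Line 8: ['developer'] (min_width=9, slack=6)
Line 9: ['evening'] (min_width=7, slack=8)
Line 10: ['triangle'] (min_width=8, slack=7)
Line 11: ['photograph'] (min_width=10, slack=5)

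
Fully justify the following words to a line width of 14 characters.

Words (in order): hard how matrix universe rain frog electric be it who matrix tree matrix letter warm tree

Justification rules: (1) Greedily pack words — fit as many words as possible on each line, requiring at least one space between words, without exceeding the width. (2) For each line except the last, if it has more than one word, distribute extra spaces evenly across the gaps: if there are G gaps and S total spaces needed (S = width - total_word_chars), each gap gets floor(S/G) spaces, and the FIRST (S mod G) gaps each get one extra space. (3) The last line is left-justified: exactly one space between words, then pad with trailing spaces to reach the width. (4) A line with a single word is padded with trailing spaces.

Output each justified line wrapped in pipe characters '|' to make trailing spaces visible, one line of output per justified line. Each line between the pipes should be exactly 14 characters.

Line 1: ['hard', 'how'] (min_width=8, slack=6)
Line 2: ['matrix'] (min_width=6, slack=8)
Line 3: ['universe', 'rain'] (min_width=13, slack=1)
Line 4: ['frog', 'electric'] (min_width=13, slack=1)
Line 5: ['be', 'it', 'who'] (min_width=9, slack=5)
Line 6: ['matrix', 'tree'] (min_width=11, slack=3)
Line 7: ['matrix', 'letter'] (min_width=13, slack=1)
Line 8: ['warm', 'tree'] (min_width=9, slack=5)

Answer: |hard       how|
|matrix        |
|universe  rain|
|frog  electric|
|be    it   who|
|matrix    tree|
|matrix  letter|
|warm tree     |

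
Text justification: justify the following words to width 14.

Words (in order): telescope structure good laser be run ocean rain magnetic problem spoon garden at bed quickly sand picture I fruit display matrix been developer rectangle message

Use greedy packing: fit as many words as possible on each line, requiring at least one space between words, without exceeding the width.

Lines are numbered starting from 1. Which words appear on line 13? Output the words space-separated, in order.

Answer: rectangle

Derivation:
Line 1: ['telescope'] (min_width=9, slack=5)
Line 2: ['structure', 'good'] (min_width=14, slack=0)
Line 3: ['laser', 'be', 'run'] (min_width=12, slack=2)
Line 4: ['ocean', 'rain'] (min_width=10, slack=4)
Line 5: ['magnetic'] (min_width=8, slack=6)
Line 6: ['problem', 'spoon'] (min_width=13, slack=1)
Line 7: ['garden', 'at', 'bed'] (min_width=13, slack=1)
Line 8: ['quickly', 'sand'] (min_width=12, slack=2)
Line 9: ['picture', 'I'] (min_width=9, slack=5)
Line 10: ['fruit', 'display'] (min_width=13, slack=1)
Line 11: ['matrix', 'been'] (min_width=11, slack=3)
Line 12: ['developer'] (min_width=9, slack=5)
Line 13: ['rectangle'] (min_width=9, slack=5)
Line 14: ['message'] (min_width=7, slack=7)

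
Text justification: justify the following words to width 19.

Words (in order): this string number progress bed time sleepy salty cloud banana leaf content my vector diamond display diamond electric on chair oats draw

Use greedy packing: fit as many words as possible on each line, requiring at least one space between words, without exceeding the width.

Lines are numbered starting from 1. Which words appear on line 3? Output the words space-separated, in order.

Line 1: ['this', 'string', 'number'] (min_width=18, slack=1)
Line 2: ['progress', 'bed', 'time'] (min_width=17, slack=2)
Line 3: ['sleepy', 'salty', 'cloud'] (min_width=18, slack=1)
Line 4: ['banana', 'leaf', 'content'] (min_width=19, slack=0)
Line 5: ['my', 'vector', 'diamond'] (min_width=17, slack=2)
Line 6: ['display', 'diamond'] (min_width=15, slack=4)
Line 7: ['electric', 'on', 'chair'] (min_width=17, slack=2)
Line 8: ['oats', 'draw'] (min_width=9, slack=10)

Answer: sleepy salty cloud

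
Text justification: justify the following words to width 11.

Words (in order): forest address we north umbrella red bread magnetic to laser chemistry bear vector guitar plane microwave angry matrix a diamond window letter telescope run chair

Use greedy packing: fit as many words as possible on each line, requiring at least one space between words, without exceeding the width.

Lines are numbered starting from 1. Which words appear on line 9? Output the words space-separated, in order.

Line 1: ['forest'] (min_width=6, slack=5)
Line 2: ['address', 'we'] (min_width=10, slack=1)
Line 3: ['north'] (min_width=5, slack=6)
Line 4: ['umbrella'] (min_width=8, slack=3)
Line 5: ['red', 'bread'] (min_width=9, slack=2)
Line 6: ['magnetic', 'to'] (min_width=11, slack=0)
Line 7: ['laser'] (min_width=5, slack=6)
Line 8: ['chemistry'] (min_width=9, slack=2)
Line 9: ['bear', 'vector'] (min_width=11, slack=0)
Line 10: ['guitar'] (min_width=6, slack=5)
Line 11: ['plane'] (min_width=5, slack=6)
Line 12: ['microwave'] (min_width=9, slack=2)
Line 13: ['angry'] (min_width=5, slack=6)
Line 14: ['matrix', 'a'] (min_width=8, slack=3)
Line 15: ['diamond'] (min_width=7, slack=4)
Line 16: ['window'] (min_width=6, slack=5)
Line 17: ['letter'] (min_width=6, slack=5)
Line 18: ['telescope'] (min_width=9, slack=2)
Line 19: ['run', 'chair'] (min_width=9, slack=2)

Answer: bear vector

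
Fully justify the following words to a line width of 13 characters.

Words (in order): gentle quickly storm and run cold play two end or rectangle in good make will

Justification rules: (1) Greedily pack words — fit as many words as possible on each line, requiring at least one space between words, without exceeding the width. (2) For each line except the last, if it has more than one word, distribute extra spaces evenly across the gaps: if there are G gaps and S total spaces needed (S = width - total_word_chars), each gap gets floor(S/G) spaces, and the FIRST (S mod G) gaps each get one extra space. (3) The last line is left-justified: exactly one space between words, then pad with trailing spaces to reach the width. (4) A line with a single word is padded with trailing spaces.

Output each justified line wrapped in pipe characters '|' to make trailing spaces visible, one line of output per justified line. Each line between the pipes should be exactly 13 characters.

Line 1: ['gentle'] (min_width=6, slack=7)
Line 2: ['quickly', 'storm'] (min_width=13, slack=0)
Line 3: ['and', 'run', 'cold'] (min_width=12, slack=1)
Line 4: ['play', 'two', 'end'] (min_width=12, slack=1)
Line 5: ['or', 'rectangle'] (min_width=12, slack=1)
Line 6: ['in', 'good', 'make'] (min_width=12, slack=1)
Line 7: ['will'] (min_width=4, slack=9)

Answer: |gentle       |
|quickly storm|
|and  run cold|
|play  two end|
|or  rectangle|
|in  good make|
|will         |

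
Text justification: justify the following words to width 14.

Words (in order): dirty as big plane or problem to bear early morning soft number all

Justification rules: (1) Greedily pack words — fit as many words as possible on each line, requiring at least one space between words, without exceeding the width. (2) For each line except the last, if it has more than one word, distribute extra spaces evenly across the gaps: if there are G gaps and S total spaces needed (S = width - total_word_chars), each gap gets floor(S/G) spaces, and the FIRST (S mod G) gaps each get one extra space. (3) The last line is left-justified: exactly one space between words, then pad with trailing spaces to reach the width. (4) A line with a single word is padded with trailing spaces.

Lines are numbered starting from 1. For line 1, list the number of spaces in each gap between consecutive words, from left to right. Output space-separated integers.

Line 1: ['dirty', 'as', 'big'] (min_width=12, slack=2)
Line 2: ['plane', 'or'] (min_width=8, slack=6)
Line 3: ['problem', 'to'] (min_width=10, slack=4)
Line 4: ['bear', 'early'] (min_width=10, slack=4)
Line 5: ['morning', 'soft'] (min_width=12, slack=2)
Line 6: ['number', 'all'] (min_width=10, slack=4)

Answer: 2 2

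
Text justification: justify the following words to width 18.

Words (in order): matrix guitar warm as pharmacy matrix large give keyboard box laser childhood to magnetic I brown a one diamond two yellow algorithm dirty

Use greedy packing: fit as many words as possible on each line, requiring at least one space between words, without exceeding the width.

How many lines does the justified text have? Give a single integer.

Line 1: ['matrix', 'guitar', 'warm'] (min_width=18, slack=0)
Line 2: ['as', 'pharmacy', 'matrix'] (min_width=18, slack=0)
Line 3: ['large', 'give'] (min_width=10, slack=8)
Line 4: ['keyboard', 'box', 'laser'] (min_width=18, slack=0)
Line 5: ['childhood', 'to'] (min_width=12, slack=6)
Line 6: ['magnetic', 'I', 'brown', 'a'] (min_width=18, slack=0)
Line 7: ['one', 'diamond', 'two'] (min_width=15, slack=3)
Line 8: ['yellow', 'algorithm'] (min_width=16, slack=2)
Line 9: ['dirty'] (min_width=5, slack=13)
Total lines: 9

Answer: 9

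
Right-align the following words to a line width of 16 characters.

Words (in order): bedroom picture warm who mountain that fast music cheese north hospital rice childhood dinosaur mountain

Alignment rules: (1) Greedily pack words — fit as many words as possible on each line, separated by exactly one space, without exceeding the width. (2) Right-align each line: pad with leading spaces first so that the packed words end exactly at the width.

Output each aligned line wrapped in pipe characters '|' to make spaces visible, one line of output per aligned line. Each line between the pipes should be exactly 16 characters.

Answer: | bedroom picture|
|        warm who|
|   mountain that|
|      fast music|
|    cheese north|
|   hospital rice|
|       childhood|
|        dinosaur|
|        mountain|

Derivation:
Line 1: ['bedroom', 'picture'] (min_width=15, slack=1)
Line 2: ['warm', 'who'] (min_width=8, slack=8)
Line 3: ['mountain', 'that'] (min_width=13, slack=3)
Line 4: ['fast', 'music'] (min_width=10, slack=6)
Line 5: ['cheese', 'north'] (min_width=12, slack=4)
Line 6: ['hospital', 'rice'] (min_width=13, slack=3)
Line 7: ['childhood'] (min_width=9, slack=7)
Line 8: ['dinosaur'] (min_width=8, slack=8)
Line 9: ['mountain'] (min_width=8, slack=8)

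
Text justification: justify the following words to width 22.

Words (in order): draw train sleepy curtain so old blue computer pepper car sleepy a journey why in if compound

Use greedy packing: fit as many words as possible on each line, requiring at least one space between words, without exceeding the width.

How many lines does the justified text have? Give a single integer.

Line 1: ['draw', 'train', 'sleepy'] (min_width=17, slack=5)
Line 2: ['curtain', 'so', 'old', 'blue'] (min_width=19, slack=3)
Line 3: ['computer', 'pepper', 'car'] (min_width=19, slack=3)
Line 4: ['sleepy', 'a', 'journey', 'why'] (min_width=20, slack=2)
Line 5: ['in', 'if', 'compound'] (min_width=14, slack=8)
Total lines: 5

Answer: 5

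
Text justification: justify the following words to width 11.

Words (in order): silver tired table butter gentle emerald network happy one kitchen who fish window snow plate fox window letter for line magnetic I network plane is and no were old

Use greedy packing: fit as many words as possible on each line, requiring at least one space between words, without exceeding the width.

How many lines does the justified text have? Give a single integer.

Line 1: ['silver'] (min_width=6, slack=5)
Line 2: ['tired', 'table'] (min_width=11, slack=0)
Line 3: ['butter'] (min_width=6, slack=5)
Line 4: ['gentle'] (min_width=6, slack=5)
Line 5: ['emerald'] (min_width=7, slack=4)
Line 6: ['network'] (min_width=7, slack=4)
Line 7: ['happy', 'one'] (min_width=9, slack=2)
Line 8: ['kitchen', 'who'] (min_width=11, slack=0)
Line 9: ['fish', 'window'] (min_width=11, slack=0)
Line 10: ['snow', 'plate'] (min_width=10, slack=1)
Line 11: ['fox', 'window'] (min_width=10, slack=1)
Line 12: ['letter', 'for'] (min_width=10, slack=1)
Line 13: ['line'] (min_width=4, slack=7)
Line 14: ['magnetic', 'I'] (min_width=10, slack=1)
Line 15: ['network'] (min_width=7, slack=4)
Line 16: ['plane', 'is'] (min_width=8, slack=3)
Line 17: ['and', 'no', 'were'] (min_width=11, slack=0)
Line 18: ['old'] (min_width=3, slack=8)
Total lines: 18

Answer: 18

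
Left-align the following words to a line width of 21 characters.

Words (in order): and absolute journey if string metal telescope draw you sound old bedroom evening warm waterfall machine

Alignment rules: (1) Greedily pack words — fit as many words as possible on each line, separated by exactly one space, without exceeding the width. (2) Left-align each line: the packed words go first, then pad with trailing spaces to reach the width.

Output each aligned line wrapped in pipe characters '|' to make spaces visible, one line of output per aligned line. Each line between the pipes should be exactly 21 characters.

Answer: |and absolute journey |
|if string metal      |
|telescope draw you   |
|sound old bedroom    |
|evening warm         |
|waterfall machine    |

Derivation:
Line 1: ['and', 'absolute', 'journey'] (min_width=20, slack=1)
Line 2: ['if', 'string', 'metal'] (min_width=15, slack=6)
Line 3: ['telescope', 'draw', 'you'] (min_width=18, slack=3)
Line 4: ['sound', 'old', 'bedroom'] (min_width=17, slack=4)
Line 5: ['evening', 'warm'] (min_width=12, slack=9)
Line 6: ['waterfall', 'machine'] (min_width=17, slack=4)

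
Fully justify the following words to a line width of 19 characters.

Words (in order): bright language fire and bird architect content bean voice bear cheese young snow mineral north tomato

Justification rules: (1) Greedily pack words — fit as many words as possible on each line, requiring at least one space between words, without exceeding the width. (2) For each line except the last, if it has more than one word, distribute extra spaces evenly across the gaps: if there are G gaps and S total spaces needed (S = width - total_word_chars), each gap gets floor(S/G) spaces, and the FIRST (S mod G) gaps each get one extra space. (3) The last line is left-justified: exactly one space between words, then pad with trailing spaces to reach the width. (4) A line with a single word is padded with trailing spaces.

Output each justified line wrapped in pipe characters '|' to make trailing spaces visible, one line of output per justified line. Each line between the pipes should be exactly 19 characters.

Answer: |bright     language|
|fire    and    bird|
|architect   content|
|bean   voice   bear|
|cheese  young  snow|
|mineral       north|
|tomato             |

Derivation:
Line 1: ['bright', 'language'] (min_width=15, slack=4)
Line 2: ['fire', 'and', 'bird'] (min_width=13, slack=6)
Line 3: ['architect', 'content'] (min_width=17, slack=2)
Line 4: ['bean', 'voice', 'bear'] (min_width=15, slack=4)
Line 5: ['cheese', 'young', 'snow'] (min_width=17, slack=2)
Line 6: ['mineral', 'north'] (min_width=13, slack=6)
Line 7: ['tomato'] (min_width=6, slack=13)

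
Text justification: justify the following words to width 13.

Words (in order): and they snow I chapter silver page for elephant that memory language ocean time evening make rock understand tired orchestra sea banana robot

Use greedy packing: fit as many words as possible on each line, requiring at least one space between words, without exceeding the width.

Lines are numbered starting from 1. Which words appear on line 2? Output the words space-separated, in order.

Line 1: ['and', 'they', 'snow'] (min_width=13, slack=0)
Line 2: ['I', 'chapter'] (min_width=9, slack=4)
Line 3: ['silver', 'page'] (min_width=11, slack=2)
Line 4: ['for', 'elephant'] (min_width=12, slack=1)
Line 5: ['that', 'memory'] (min_width=11, slack=2)
Line 6: ['language'] (min_width=8, slack=5)
Line 7: ['ocean', 'time'] (min_width=10, slack=3)
Line 8: ['evening', 'make'] (min_width=12, slack=1)
Line 9: ['rock'] (min_width=4, slack=9)
Line 10: ['understand'] (min_width=10, slack=3)
Line 11: ['tired'] (min_width=5, slack=8)
Line 12: ['orchestra', 'sea'] (min_width=13, slack=0)
Line 13: ['banana', 'robot'] (min_width=12, slack=1)

Answer: I chapter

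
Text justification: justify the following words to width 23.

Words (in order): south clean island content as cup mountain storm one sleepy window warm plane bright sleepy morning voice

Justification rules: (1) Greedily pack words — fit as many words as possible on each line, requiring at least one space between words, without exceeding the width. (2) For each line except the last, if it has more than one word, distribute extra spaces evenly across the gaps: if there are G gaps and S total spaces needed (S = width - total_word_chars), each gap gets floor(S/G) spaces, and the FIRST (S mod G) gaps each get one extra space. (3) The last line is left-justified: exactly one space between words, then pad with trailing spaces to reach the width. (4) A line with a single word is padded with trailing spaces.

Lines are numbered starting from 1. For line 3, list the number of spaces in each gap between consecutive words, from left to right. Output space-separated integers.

Line 1: ['south', 'clean', 'island'] (min_width=18, slack=5)
Line 2: ['content', 'as', 'cup', 'mountain'] (min_width=23, slack=0)
Line 3: ['storm', 'one', 'sleepy', 'window'] (min_width=23, slack=0)
Line 4: ['warm', 'plane', 'bright'] (min_width=17, slack=6)
Line 5: ['sleepy', 'morning', 'voice'] (min_width=20, slack=3)

Answer: 1 1 1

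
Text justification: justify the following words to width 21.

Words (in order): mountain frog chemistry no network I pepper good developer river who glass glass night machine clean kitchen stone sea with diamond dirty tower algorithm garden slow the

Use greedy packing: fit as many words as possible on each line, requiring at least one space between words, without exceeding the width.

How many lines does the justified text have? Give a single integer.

Line 1: ['mountain', 'frog'] (min_width=13, slack=8)
Line 2: ['chemistry', 'no', 'network'] (min_width=20, slack=1)
Line 3: ['I', 'pepper', 'good'] (min_width=13, slack=8)
Line 4: ['developer', 'river', 'who'] (min_width=19, slack=2)
Line 5: ['glass', 'glass', 'night'] (min_width=17, slack=4)
Line 6: ['machine', 'clean', 'kitchen'] (min_width=21, slack=0)
Line 7: ['stone', 'sea', 'with'] (min_width=14, slack=7)
Line 8: ['diamond', 'dirty', 'tower'] (min_width=19, slack=2)
Line 9: ['algorithm', 'garden', 'slow'] (min_width=21, slack=0)
Line 10: ['the'] (min_width=3, slack=18)
Total lines: 10

Answer: 10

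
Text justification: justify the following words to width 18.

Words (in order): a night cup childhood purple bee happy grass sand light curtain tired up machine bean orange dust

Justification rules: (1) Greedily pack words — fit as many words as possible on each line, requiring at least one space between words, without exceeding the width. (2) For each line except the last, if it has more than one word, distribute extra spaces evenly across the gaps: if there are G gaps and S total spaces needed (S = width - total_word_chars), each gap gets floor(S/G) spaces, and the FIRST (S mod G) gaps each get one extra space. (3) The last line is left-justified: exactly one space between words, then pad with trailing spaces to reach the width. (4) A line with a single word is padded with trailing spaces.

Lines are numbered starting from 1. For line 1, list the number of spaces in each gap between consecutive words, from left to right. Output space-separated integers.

Line 1: ['a', 'night', 'cup'] (min_width=11, slack=7)
Line 2: ['childhood', 'purple'] (min_width=16, slack=2)
Line 3: ['bee', 'happy', 'grass'] (min_width=15, slack=3)
Line 4: ['sand', 'light', 'curtain'] (min_width=18, slack=0)
Line 5: ['tired', 'up', 'machine'] (min_width=16, slack=2)
Line 6: ['bean', 'orange', 'dust'] (min_width=16, slack=2)

Answer: 5 4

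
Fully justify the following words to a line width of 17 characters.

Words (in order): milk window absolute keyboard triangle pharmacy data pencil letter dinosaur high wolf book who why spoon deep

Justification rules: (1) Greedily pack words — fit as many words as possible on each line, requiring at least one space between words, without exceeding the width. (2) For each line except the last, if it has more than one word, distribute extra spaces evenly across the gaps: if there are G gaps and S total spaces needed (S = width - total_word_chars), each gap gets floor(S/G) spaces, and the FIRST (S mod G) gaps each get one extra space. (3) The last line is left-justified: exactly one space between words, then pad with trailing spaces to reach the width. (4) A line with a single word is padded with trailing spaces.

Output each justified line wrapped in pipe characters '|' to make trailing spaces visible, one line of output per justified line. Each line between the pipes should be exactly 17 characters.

Line 1: ['milk', 'window'] (min_width=11, slack=6)
Line 2: ['absolute', 'keyboard'] (min_width=17, slack=0)
Line 3: ['triangle', 'pharmacy'] (min_width=17, slack=0)
Line 4: ['data', 'pencil'] (min_width=11, slack=6)
Line 5: ['letter', 'dinosaur'] (min_width=15, slack=2)
Line 6: ['high', 'wolf', 'book'] (min_width=14, slack=3)
Line 7: ['who', 'why', 'spoon'] (min_width=13, slack=4)
Line 8: ['deep'] (min_width=4, slack=13)

Answer: |milk       window|
|absolute keyboard|
|triangle pharmacy|
|data       pencil|
|letter   dinosaur|
|high   wolf  book|
|who   why   spoon|
|deep             |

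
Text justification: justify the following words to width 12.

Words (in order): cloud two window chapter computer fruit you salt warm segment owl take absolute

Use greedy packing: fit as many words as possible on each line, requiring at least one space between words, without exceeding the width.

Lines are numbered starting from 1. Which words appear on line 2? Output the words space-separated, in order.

Line 1: ['cloud', 'two'] (min_width=9, slack=3)
Line 2: ['window'] (min_width=6, slack=6)
Line 3: ['chapter'] (min_width=7, slack=5)
Line 4: ['computer'] (min_width=8, slack=4)
Line 5: ['fruit', 'you'] (min_width=9, slack=3)
Line 6: ['salt', 'warm'] (min_width=9, slack=3)
Line 7: ['segment', 'owl'] (min_width=11, slack=1)
Line 8: ['take'] (min_width=4, slack=8)
Line 9: ['absolute'] (min_width=8, slack=4)

Answer: window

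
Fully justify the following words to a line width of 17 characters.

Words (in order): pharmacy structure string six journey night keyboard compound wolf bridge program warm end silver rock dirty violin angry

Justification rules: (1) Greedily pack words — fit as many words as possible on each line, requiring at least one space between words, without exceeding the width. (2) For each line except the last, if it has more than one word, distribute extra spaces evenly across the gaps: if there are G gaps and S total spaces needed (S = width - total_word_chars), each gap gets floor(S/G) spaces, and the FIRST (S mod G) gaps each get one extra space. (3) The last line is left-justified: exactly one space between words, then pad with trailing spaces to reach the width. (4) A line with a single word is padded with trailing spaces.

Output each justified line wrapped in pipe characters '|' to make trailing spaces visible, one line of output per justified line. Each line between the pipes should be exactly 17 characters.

Answer: |pharmacy         |
|structure  string|
|six journey night|
|keyboard compound|
|wolf       bridge|
|program  warm end|
|silver rock dirty|
|violin angry     |

Derivation:
Line 1: ['pharmacy'] (min_width=8, slack=9)
Line 2: ['structure', 'string'] (min_width=16, slack=1)
Line 3: ['six', 'journey', 'night'] (min_width=17, slack=0)
Line 4: ['keyboard', 'compound'] (min_width=17, slack=0)
Line 5: ['wolf', 'bridge'] (min_width=11, slack=6)
Line 6: ['program', 'warm', 'end'] (min_width=16, slack=1)
Line 7: ['silver', 'rock', 'dirty'] (min_width=17, slack=0)
Line 8: ['violin', 'angry'] (min_width=12, slack=5)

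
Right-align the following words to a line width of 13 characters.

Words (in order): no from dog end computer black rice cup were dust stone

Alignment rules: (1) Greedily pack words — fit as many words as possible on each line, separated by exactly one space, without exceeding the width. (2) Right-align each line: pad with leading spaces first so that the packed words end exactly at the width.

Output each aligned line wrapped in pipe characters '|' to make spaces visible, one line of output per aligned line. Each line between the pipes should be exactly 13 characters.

Answer: |  no from dog|
| end computer|
|   black rice|
|cup were dust|
|        stone|

Derivation:
Line 1: ['no', 'from', 'dog'] (min_width=11, slack=2)
Line 2: ['end', 'computer'] (min_width=12, slack=1)
Line 3: ['black', 'rice'] (min_width=10, slack=3)
Line 4: ['cup', 'were', 'dust'] (min_width=13, slack=0)
Line 5: ['stone'] (min_width=5, slack=8)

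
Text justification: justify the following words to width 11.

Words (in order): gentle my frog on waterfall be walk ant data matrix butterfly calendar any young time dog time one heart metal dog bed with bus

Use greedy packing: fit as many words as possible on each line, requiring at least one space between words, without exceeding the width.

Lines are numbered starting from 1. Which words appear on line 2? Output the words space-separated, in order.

Line 1: ['gentle', 'my'] (min_width=9, slack=2)
Line 2: ['frog', 'on'] (min_width=7, slack=4)
Line 3: ['waterfall'] (min_width=9, slack=2)
Line 4: ['be', 'walk', 'ant'] (min_width=11, slack=0)
Line 5: ['data', 'matrix'] (min_width=11, slack=0)
Line 6: ['butterfly'] (min_width=9, slack=2)
Line 7: ['calendar'] (min_width=8, slack=3)
Line 8: ['any', 'young'] (min_width=9, slack=2)
Line 9: ['time', 'dog'] (min_width=8, slack=3)
Line 10: ['time', 'one'] (min_width=8, slack=3)
Line 11: ['heart', 'metal'] (min_width=11, slack=0)
Line 12: ['dog', 'bed'] (min_width=7, slack=4)
Line 13: ['with', 'bus'] (min_width=8, slack=3)

Answer: frog on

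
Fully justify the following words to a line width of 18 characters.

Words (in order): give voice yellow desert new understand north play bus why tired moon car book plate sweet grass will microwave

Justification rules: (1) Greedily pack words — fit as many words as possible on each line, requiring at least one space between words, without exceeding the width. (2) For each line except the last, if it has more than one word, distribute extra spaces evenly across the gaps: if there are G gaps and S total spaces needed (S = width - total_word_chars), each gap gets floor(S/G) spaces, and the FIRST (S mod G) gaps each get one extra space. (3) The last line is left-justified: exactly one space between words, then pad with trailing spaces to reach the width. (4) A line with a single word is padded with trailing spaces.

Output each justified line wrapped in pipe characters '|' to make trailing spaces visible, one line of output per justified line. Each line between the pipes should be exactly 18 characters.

Line 1: ['give', 'voice', 'yellow'] (min_width=17, slack=1)
Line 2: ['desert', 'new'] (min_width=10, slack=8)
Line 3: ['understand', 'north'] (min_width=16, slack=2)
Line 4: ['play', 'bus', 'why', 'tired'] (min_width=18, slack=0)
Line 5: ['moon', 'car', 'book'] (min_width=13, slack=5)
Line 6: ['plate', 'sweet', 'grass'] (min_width=17, slack=1)
Line 7: ['will', 'microwave'] (min_width=14, slack=4)

Answer: |give  voice yellow|
|desert         new|
|understand   north|
|play bus why tired|
|moon    car   book|
|plate  sweet grass|
|will microwave    |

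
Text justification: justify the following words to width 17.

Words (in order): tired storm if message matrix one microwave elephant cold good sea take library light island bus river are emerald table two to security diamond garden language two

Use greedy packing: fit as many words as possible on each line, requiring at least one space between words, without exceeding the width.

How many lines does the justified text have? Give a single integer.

Answer: 11

Derivation:
Line 1: ['tired', 'storm', 'if'] (min_width=14, slack=3)
Line 2: ['message', 'matrix'] (min_width=14, slack=3)
Line 3: ['one', 'microwave'] (min_width=13, slack=4)
Line 4: ['elephant', 'cold'] (min_width=13, slack=4)
Line 5: ['good', 'sea', 'take'] (min_width=13, slack=4)
Line 6: ['library', 'light'] (min_width=13, slack=4)
Line 7: ['island', 'bus', 'river'] (min_width=16, slack=1)
Line 8: ['are', 'emerald', 'table'] (min_width=17, slack=0)
Line 9: ['two', 'to', 'security'] (min_width=15, slack=2)
Line 10: ['diamond', 'garden'] (min_width=14, slack=3)
Line 11: ['language', 'two'] (min_width=12, slack=5)
Total lines: 11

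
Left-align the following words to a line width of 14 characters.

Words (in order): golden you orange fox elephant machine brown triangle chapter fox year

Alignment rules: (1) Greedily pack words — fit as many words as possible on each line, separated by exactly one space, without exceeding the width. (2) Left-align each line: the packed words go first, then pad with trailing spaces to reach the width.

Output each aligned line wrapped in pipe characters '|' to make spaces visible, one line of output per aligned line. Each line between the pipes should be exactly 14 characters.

Answer: |golden you    |
|orange fox    |
|elephant      |
|machine brown |
|triangle      |
|chapter fox   |
|year          |

Derivation:
Line 1: ['golden', 'you'] (min_width=10, slack=4)
Line 2: ['orange', 'fox'] (min_width=10, slack=4)
Line 3: ['elephant'] (min_width=8, slack=6)
Line 4: ['machine', 'brown'] (min_width=13, slack=1)
Line 5: ['triangle'] (min_width=8, slack=6)
Line 6: ['chapter', 'fox'] (min_width=11, slack=3)
Line 7: ['year'] (min_width=4, slack=10)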